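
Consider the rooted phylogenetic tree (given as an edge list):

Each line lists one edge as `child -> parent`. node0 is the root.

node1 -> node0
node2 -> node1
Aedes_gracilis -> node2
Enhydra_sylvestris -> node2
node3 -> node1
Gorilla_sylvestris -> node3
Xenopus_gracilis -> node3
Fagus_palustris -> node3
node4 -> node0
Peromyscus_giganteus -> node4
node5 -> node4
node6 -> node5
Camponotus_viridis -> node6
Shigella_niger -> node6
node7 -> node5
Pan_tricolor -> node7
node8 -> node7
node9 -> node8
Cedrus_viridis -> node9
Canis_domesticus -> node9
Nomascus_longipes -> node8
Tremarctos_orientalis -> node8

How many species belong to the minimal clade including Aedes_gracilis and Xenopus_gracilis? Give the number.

The MRCA of Aedes_gracilis and Xenopus_gracilis is the node subtending ((Aedes_gracilis,Enhydra_sylvestris),(Gorilla_sylvestris,Xenopus_gracilis,Fagus_palustris)).
That clade contains 5 terminal taxa: Aedes_gracilis, Enhydra_sylvestris, Fagus_palustris, Gorilla_sylvestris, Xenopus_gracilis.

5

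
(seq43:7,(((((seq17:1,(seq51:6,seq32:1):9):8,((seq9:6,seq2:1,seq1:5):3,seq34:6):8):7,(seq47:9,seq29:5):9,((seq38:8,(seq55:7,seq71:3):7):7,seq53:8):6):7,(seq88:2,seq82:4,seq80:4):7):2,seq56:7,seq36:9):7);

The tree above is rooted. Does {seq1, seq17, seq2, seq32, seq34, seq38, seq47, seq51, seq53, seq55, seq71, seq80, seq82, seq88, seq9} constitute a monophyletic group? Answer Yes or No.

The MRCA of the listed taxa subtends ((((seq17,(seq51,seq32)),((seq9,seq2,seq1),seq34)),(seq47,seq29),((seq38,(seq55,seq71)),seq53)),(seq88,seq82,seq80)).
That clade also contains seq29, which is not in the proposed group, so the group is not monophyletic.

No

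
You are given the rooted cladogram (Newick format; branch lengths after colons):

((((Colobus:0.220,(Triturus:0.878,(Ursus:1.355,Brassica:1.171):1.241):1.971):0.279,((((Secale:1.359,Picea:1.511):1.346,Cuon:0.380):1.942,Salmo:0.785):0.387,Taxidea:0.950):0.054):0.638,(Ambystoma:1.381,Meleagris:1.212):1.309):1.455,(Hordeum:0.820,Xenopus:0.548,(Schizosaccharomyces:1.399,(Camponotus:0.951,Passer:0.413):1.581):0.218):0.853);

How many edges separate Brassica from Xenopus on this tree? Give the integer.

The MRCA of Brassica and Xenopus is the root of the tree.
From Brassica up to that node: 6 branches. From Xenopus up to the same node: 2 branches. Total: 6 + 2 = 8.

8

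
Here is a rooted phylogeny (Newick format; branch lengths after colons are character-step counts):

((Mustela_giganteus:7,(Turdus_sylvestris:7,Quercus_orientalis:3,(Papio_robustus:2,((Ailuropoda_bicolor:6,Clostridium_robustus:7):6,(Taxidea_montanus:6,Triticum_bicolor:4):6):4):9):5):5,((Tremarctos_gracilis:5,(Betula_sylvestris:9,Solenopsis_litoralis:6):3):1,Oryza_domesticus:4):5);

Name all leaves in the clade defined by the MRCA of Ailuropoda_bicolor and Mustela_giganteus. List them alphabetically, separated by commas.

Tracing Ailuropoda_bicolor: it sits inside (Ailuropoda_bicolor,Clostridium_robustus).
Tracing Mustela_giganteus: it sits inside (Mustela_giganteus,(Turdus_sylvestris,Quercus_orientalis,(Papio_robustus,((Ailuropoda_bicolor,Clostridium_robustus),(Taxidea_montanus,Triticum_bicolor))))).
The smallest clade enclosing both is (Mustela_giganteus,(Turdus_sylvestris,Quercus_orientalis,(Papio_robustus,((Ailuropoda_bicolor,Clostridium_robustus),(Taxidea_montanus,Triticum_bicolor))))); the answer is its 8 terminal taxa in alphabetical order.

Ailuropoda_bicolor, Clostridium_robustus, Mustela_giganteus, Papio_robustus, Quercus_orientalis, Taxidea_montanus, Triticum_bicolor, Turdus_sylvestris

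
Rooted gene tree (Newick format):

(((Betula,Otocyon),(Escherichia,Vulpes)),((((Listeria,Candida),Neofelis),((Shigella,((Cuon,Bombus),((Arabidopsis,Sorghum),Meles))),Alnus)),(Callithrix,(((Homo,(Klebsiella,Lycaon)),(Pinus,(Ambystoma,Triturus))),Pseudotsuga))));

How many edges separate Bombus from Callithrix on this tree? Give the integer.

8

The MRCA of Bombus and Callithrix is the node subtending ((((Listeria,Candida),Neofelis),((Shigella,((Cuon,Bombus),((Arabidopsis,Sorghum),Meles))),Alnus)),(Callithrix,(((Homo,(Klebsiella,Lycaon)),(Pinus,(Ambystoma,Triturus))),Pseudotsuga))).
From Bombus up to that node: 6 branches. From Callithrix up to the same node: 2 branches. Total: 6 + 2 = 8.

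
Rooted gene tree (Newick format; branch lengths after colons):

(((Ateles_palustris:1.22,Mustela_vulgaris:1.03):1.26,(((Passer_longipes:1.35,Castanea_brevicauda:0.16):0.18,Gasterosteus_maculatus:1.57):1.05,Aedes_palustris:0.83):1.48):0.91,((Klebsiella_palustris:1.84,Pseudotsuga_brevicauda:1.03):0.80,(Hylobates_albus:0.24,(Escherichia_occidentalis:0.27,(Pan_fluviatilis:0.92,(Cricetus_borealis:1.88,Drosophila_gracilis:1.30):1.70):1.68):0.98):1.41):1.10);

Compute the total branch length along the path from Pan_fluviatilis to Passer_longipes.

The path runs Pan_fluviatilis → … → MRCA → … → Passer_longipes; the MRCA is the root of the tree.
Branch lengths along that path: 0.92 + 1.68 + 0.98 + 1.41 + 1.10 + 0.91 + 1.48 + 1.05 + 0.18 + 1.35 = 11.06.

11.06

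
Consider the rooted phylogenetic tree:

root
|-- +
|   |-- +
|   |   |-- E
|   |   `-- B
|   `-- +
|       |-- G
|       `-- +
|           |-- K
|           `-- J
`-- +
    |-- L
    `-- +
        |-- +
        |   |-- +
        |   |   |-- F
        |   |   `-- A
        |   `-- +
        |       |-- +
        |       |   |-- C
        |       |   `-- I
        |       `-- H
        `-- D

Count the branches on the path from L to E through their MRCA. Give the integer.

The MRCA of L and E is the root of the tree.
From L up to that node: 2 branches. From E up to the same node: 3 branches. Total: 2 + 3 = 5.

5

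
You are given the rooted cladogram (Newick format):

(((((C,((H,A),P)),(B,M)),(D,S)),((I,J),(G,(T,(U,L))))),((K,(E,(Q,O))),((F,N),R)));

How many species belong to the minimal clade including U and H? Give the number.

14

The MRCA of U and H is the node subtending ((((C,((H,A),P)),(B,M)),(D,S)),((I,J),(G,(T,(U,L))))).
That clade contains 14 terminal taxa: A, B, C, D, G, H, I, J, L, M, P, S, T, U.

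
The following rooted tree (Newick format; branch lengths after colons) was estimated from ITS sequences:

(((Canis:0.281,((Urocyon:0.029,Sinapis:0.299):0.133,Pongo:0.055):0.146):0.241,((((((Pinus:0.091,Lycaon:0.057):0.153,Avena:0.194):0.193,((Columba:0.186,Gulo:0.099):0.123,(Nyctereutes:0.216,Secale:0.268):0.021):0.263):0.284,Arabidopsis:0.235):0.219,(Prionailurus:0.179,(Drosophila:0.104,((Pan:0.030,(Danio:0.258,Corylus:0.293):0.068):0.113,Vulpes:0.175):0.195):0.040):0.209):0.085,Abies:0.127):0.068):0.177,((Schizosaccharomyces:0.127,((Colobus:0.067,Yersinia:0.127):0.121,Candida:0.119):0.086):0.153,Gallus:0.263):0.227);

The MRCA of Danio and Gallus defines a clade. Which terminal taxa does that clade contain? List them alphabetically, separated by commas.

Abies, Arabidopsis, Avena, Candida, Canis, Colobus, Columba, Corylus, Danio, Drosophila, Gallus, Gulo, Lycaon, Nyctereutes, Pan, Pinus, Pongo, Prionailurus, Schizosaccharomyces, Secale, Sinapis, Urocyon, Vulpes, Yersinia

Tracing Danio: it sits inside (Danio,Corylus).
Tracing Gallus: it sits inside ((Schizosaccharomyces,((Colobus,Yersinia),Candida)),Gallus).
The smallest clade enclosing both is the whole tree (their MRCA is the root), so the answer is all 24 tips in alphabetical order.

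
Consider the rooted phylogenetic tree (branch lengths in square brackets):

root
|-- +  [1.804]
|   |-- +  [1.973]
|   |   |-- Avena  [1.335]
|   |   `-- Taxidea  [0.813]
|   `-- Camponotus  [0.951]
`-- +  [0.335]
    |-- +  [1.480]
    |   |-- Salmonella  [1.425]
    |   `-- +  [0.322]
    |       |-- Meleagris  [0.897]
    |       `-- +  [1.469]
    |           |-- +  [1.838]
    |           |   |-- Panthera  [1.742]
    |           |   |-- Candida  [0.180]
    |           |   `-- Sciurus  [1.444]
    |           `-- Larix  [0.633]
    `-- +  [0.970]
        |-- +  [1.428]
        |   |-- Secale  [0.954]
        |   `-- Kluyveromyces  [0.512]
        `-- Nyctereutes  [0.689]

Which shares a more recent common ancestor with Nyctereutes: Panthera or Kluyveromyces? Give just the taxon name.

Kluyveromyces

The MRCA of Nyctereutes and Kluyveromyces subtends ((Secale,Kluyveromyces),Nyctereutes) (3 taxa).
The MRCA of Nyctereutes and Panthera subtends ((Salmonella,(Meleagris,((Panthera,Candida,Sciurus),Larix))),((Secale,Kluyveromyces),Nyctereutes)) (9 taxa).
The first is nested inside the second, so Nyctereutes shares a more recent common ancestor with Kluyveromyces.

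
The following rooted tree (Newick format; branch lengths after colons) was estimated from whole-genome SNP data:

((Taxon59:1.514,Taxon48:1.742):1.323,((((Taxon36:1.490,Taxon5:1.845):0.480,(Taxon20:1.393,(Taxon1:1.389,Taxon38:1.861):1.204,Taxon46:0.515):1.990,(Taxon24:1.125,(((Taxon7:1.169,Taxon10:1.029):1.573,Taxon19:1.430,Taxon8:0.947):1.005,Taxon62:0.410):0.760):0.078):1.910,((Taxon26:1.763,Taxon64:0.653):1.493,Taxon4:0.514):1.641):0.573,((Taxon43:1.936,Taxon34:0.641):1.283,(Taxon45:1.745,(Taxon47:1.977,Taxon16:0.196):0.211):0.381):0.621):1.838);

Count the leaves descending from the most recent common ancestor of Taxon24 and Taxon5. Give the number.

12

The MRCA of Taxon24 and Taxon5 is the node subtending ((Taxon36,Taxon5),(Taxon20,(Taxon1,Taxon38),Taxon46),(Taxon24,(((Taxon7,Taxon10),Taxon19,Taxon8),Taxon62))).
That clade contains 12 terminal taxa: Taxon1, Taxon10, Taxon19, Taxon20, Taxon24, Taxon36, Taxon38, Taxon46, Taxon5, Taxon62, Taxon7, Taxon8.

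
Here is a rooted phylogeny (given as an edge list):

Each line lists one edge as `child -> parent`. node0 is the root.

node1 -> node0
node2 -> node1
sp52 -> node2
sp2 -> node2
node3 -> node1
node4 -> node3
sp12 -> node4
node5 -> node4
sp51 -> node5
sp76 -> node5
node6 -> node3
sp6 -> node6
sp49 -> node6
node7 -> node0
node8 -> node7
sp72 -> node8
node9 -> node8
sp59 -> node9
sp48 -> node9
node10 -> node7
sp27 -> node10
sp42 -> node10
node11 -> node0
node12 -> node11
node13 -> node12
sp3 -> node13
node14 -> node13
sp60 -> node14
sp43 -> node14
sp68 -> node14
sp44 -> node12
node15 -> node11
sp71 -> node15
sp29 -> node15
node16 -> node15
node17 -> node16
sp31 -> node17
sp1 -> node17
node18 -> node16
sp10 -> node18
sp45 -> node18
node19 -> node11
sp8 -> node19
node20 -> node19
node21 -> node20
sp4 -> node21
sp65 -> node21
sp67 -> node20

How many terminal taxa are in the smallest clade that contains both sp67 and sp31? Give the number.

The MRCA of sp67 and sp31 is the node subtending (((sp3,(sp60,sp43,sp68)),sp44),(sp71,sp29,((sp31,sp1),(sp10,sp45))),(sp8,((sp4,sp65),sp67))).
That clade contains 15 terminal taxa: sp1, sp10, sp29, sp3, sp31, sp4, sp43, sp44, sp45, sp60, sp65, sp67, sp68, sp71, sp8.

15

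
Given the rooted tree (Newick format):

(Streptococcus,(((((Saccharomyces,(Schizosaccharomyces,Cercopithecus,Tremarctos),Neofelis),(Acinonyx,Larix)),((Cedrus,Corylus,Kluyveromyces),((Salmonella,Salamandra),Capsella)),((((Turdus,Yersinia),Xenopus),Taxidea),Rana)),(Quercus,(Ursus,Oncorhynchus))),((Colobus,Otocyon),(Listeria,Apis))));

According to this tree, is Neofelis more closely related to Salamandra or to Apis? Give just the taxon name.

The MRCA of Neofelis and Salamandra subtends (((Saccharomyces,(Schizosaccharomyces,Cercopithecus,Tremarctos),Neofelis),(Acinonyx,Larix)),((Cedrus,Corylus,Kluyveromyces),((Salmonella,Salamandra),Capsella)),((((Turdus,Yersinia),Xenopus),Taxidea),Rana)) (18 taxa).
The MRCA of Neofelis and Apis subtends (((((Saccharomyces,(Schizosaccharomyces,Cercopithecus,Tremarctos),Neofelis),(Acinonyx,Larix)),((Cedrus,Corylus,Kluyveromyces),((Salmonella,Salamandra),Capsella)),((((Turdus,Yersinia),Xenopus),Taxidea),Rana)),(Quercus,(Ursus,Oncorhynchus))),((Colobus,Otocyon),(Listeria,Apis))) (25 taxa).
The first is nested inside the second, so Neofelis shares a more recent common ancestor with Salamandra.

Salamandra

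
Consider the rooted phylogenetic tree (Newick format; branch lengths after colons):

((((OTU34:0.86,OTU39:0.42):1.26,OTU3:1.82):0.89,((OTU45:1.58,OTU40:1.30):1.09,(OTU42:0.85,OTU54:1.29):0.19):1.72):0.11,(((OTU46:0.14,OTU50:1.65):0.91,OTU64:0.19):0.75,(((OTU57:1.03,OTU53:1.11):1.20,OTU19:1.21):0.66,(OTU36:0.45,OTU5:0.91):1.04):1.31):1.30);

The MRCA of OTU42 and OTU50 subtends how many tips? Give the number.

15

The MRCA of OTU42 and OTU50 is the root, so the clade is the entire tree.
That clade contains 15 terminal taxa: OTU19, OTU3, OTU34, OTU36, OTU39, OTU40, OTU42, OTU45, OTU46, OTU5, OTU50, OTU53, OTU54, OTU57, OTU64.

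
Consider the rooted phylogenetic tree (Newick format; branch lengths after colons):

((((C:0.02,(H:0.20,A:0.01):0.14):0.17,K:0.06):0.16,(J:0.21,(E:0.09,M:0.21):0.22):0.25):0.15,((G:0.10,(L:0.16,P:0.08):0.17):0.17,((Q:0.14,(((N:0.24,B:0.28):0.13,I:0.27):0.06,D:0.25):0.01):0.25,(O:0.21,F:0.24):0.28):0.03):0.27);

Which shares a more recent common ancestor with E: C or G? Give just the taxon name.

The MRCA of E and C subtends (((C,(H,A)),K),(J,(E,M))) (7 taxa).
The MRCA of E and G is the root, subtending the entire tree (17 taxa).
The first is nested inside the second, so E shares a more recent common ancestor with C.

C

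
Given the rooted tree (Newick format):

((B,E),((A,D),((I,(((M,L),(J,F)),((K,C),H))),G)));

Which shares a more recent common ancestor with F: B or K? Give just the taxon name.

K

The MRCA of F and K subtends (((M,L),(J,F)),((K,C),H)) (7 taxa).
The MRCA of F and B is the root, subtending the entire tree (13 taxa).
The first is nested inside the second, so F shares a more recent common ancestor with K.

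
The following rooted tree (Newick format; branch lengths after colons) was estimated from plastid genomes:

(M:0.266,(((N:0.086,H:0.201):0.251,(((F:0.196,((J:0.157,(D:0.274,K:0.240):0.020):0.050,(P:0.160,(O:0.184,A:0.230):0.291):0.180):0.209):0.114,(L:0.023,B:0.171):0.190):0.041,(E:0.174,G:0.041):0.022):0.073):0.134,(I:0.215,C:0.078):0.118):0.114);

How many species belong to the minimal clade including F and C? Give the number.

The MRCA of F and C is the node subtending (((N,H),(((F,((J,(D,K)),(P,(O,A)))),(L,B)),(E,G))),(I,C)).
That clade contains 15 terminal taxa: A, B, C, D, E, F, G, H, I, J, K, L, N, O, P.

15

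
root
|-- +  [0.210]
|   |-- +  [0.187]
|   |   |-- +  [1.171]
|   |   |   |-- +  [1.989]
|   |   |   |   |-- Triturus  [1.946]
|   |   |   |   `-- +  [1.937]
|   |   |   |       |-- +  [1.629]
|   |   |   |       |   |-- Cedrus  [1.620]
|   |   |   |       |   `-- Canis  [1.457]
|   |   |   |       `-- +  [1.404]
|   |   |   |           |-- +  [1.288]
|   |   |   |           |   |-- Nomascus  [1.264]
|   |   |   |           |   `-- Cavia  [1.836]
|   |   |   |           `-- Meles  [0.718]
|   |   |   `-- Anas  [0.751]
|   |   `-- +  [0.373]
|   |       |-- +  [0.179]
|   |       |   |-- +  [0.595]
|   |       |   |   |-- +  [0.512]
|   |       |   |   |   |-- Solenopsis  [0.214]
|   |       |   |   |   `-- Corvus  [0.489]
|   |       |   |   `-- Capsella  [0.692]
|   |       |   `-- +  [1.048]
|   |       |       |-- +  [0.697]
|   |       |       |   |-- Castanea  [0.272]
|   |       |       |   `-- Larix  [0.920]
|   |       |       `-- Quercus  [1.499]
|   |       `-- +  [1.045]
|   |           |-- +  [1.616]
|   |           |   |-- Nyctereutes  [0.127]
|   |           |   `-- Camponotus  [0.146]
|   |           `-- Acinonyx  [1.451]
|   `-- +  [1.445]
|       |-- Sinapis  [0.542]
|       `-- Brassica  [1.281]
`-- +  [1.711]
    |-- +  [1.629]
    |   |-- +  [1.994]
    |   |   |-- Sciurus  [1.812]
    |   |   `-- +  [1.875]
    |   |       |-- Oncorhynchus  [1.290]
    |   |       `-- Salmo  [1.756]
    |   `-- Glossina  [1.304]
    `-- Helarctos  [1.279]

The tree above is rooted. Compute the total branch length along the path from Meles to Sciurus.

The path runs Meles → … → MRCA → … → Sciurus; the MRCA is the root of the tree.
Branch lengths along that path: 0.718 + 1.404 + 1.937 + 1.989 + 1.171 + 0.187 + 0.210 + 1.711 + 1.629 + 1.994 + 1.812 = 14.762.

14.762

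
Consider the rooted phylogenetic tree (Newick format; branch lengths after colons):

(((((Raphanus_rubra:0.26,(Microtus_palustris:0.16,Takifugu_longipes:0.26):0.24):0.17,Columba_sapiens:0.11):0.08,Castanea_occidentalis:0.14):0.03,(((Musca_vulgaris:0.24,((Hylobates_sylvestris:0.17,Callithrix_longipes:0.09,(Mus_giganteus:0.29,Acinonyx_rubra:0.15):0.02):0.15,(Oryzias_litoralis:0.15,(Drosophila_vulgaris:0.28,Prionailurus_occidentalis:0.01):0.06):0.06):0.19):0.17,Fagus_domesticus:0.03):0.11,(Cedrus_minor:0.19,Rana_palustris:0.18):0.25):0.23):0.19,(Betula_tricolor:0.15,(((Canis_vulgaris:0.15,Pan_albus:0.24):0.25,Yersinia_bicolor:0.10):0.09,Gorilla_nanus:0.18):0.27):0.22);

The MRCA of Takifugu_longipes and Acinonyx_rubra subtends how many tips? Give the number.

16

The MRCA of Takifugu_longipes and Acinonyx_rubra is the node subtending ((((Raphanus_rubra,(Microtus_palustris,Takifugu_longipes)),Columba_sapiens),Castanea_occidentalis),(((Musca_vulgaris,((Hylobates_sylvestris,Callithrix_longipes,(Mus_giganteus,Acinonyx_rubra)),(Oryzias_litoralis,(Drosophila_vulgaris,Prionailurus_occidentalis)))),Fagus_domesticus),(Cedrus_minor,Rana_palustris))).
That clade contains 16 terminal taxa: Acinonyx_rubra, Callithrix_longipes, Castanea_occidentalis, Cedrus_minor, Columba_sapiens, Drosophila_vulgaris, Fagus_domesticus, Hylobates_sylvestris, Microtus_palustris, Mus_giganteus, Musca_vulgaris, Oryzias_litoralis, Prionailurus_occidentalis, Rana_palustris, Raphanus_rubra, Takifugu_longipes.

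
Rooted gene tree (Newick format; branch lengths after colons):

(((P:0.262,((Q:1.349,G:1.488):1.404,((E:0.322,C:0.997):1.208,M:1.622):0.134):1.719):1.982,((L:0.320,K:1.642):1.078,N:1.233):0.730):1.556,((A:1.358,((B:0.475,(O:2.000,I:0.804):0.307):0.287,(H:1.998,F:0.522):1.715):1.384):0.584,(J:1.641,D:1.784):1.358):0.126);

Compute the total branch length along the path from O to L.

8.372

The path runs O → … → MRCA → … → L; the MRCA is the root of the tree.
Branch lengths along that path: 2.000 + 0.307 + 0.287 + 1.384 + 0.584 + 0.126 + 1.556 + 0.730 + 1.078 + 0.320 = 8.372.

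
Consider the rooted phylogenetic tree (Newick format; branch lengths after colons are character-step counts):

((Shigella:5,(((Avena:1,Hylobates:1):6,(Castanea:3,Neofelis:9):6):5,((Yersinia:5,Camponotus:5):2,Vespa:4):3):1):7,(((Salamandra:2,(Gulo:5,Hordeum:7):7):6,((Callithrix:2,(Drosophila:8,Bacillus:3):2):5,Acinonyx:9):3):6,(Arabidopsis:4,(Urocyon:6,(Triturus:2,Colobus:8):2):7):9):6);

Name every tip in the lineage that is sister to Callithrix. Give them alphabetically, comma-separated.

Bacillus, Drosophila

Callithrix attaches to the tree at the node subtending (Callithrix,(Drosophila,Bacillus)).
The other lineage descending from that same node — the sister group — is (Drosophila,Bacillus); its 2 tips in alphabetical order are the answer.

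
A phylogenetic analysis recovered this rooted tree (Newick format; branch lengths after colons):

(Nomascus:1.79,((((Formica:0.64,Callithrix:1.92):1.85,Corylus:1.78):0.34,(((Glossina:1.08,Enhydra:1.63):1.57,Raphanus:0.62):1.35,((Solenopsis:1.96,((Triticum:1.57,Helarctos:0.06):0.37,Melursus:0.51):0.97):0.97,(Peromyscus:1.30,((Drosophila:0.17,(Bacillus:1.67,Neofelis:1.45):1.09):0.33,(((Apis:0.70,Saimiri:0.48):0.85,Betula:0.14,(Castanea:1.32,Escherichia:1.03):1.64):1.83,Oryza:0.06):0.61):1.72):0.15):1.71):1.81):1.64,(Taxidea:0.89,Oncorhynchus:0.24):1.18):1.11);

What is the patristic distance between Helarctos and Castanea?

9.64

The path runs Helarctos → … → MRCA → … → Castanea; the MRCA is the node subtending ((Solenopsis,((Triticum,Helarctos),Melursus)),(Peromyscus,((Drosophila,(Bacillus,Neofelis)),(((Apis,Saimiri),Betula,(Castanea,Escherichia)),Oryza)))).
Branch lengths along that path: 0.06 + 0.37 + 0.97 + 0.97 + 0.15 + 1.72 + 0.61 + 1.83 + 1.64 + 1.32 = 9.64.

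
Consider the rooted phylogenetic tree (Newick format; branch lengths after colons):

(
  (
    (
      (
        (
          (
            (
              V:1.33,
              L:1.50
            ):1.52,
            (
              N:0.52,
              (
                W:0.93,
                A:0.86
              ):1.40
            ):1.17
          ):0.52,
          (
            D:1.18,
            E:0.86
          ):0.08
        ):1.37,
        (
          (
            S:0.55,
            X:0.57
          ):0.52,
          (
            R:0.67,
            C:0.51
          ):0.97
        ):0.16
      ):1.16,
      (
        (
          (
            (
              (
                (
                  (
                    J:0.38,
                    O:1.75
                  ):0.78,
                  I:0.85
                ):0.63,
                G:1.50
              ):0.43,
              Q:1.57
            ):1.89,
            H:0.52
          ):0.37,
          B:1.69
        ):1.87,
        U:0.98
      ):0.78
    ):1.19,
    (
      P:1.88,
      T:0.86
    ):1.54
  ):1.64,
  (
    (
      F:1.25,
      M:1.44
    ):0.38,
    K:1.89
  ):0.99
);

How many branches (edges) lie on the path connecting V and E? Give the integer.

5

The MRCA of V and E is the node subtending (((V,L),(N,(W,A))),(D,E)).
From V up to that node: 3 branches. From E up to the same node: 2 branches. Total: 3 + 2 = 5.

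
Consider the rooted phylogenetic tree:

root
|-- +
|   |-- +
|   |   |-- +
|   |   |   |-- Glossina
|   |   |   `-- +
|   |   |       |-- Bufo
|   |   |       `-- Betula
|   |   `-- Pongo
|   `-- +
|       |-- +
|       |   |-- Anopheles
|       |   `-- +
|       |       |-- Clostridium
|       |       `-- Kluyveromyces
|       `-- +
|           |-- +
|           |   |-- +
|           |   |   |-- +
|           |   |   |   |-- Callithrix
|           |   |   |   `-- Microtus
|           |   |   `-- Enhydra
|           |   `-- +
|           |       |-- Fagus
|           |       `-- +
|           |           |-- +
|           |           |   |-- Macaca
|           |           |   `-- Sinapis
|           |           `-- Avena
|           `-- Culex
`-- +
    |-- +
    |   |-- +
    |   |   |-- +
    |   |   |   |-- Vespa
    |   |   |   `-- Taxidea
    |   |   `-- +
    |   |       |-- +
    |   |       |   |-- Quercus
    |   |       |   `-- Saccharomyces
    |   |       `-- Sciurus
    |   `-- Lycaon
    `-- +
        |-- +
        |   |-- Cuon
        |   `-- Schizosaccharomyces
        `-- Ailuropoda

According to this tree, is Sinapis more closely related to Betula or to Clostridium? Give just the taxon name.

Clostridium

The MRCA of Sinapis and Clostridium subtends ((Anopheles,(Clostridium,Kluyveromyces)),((((Callithrix,Microtus),Enhydra),(Fagus,((Macaca,Sinapis),Avena))),Culex)) (11 taxa).
The MRCA of Sinapis and Betula subtends (((Glossina,(Bufo,Betula)),Pongo),((Anopheles,(Clostridium,Kluyveromyces)),((((Callithrix,Microtus),Enhydra),(Fagus,((Macaca,Sinapis),Avena))),Culex))) (15 taxa).
The first is nested inside the second, so Sinapis shares a more recent common ancestor with Clostridium.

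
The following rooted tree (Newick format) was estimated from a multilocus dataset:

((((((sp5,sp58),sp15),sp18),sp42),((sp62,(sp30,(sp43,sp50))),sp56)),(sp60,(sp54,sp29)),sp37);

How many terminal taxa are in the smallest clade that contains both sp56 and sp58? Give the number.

The MRCA of sp56 and sp58 is the node subtending (((((sp5,sp58),sp15),sp18),sp42),((sp62,(sp30,(sp43,sp50))),sp56)).
That clade contains 10 terminal taxa: sp15, sp18, sp30, sp42, sp43, sp5, sp50, sp56, sp58, sp62.

10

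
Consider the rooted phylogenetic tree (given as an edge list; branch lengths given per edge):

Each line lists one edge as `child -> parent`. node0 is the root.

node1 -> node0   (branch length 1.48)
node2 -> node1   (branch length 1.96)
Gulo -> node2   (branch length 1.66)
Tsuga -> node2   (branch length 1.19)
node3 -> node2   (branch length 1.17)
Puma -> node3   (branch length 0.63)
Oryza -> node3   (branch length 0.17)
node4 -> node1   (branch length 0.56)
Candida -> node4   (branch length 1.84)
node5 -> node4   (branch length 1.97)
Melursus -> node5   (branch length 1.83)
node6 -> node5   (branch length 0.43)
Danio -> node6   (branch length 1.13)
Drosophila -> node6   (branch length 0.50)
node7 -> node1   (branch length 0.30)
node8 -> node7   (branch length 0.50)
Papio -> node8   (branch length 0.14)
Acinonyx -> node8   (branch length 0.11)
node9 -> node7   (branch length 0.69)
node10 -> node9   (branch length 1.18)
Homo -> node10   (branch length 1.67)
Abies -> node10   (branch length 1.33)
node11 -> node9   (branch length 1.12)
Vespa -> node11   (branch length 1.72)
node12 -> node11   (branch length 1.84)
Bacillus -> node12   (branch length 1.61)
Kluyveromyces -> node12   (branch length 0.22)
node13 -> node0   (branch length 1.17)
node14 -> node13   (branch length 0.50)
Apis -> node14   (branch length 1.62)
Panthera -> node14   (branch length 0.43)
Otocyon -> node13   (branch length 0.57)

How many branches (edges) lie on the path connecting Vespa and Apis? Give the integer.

8

The MRCA of Vespa and Apis is the root of the tree.
From Vespa up to that node: 5 branches. From Apis up to the same node: 3 branches. Total: 5 + 3 = 8.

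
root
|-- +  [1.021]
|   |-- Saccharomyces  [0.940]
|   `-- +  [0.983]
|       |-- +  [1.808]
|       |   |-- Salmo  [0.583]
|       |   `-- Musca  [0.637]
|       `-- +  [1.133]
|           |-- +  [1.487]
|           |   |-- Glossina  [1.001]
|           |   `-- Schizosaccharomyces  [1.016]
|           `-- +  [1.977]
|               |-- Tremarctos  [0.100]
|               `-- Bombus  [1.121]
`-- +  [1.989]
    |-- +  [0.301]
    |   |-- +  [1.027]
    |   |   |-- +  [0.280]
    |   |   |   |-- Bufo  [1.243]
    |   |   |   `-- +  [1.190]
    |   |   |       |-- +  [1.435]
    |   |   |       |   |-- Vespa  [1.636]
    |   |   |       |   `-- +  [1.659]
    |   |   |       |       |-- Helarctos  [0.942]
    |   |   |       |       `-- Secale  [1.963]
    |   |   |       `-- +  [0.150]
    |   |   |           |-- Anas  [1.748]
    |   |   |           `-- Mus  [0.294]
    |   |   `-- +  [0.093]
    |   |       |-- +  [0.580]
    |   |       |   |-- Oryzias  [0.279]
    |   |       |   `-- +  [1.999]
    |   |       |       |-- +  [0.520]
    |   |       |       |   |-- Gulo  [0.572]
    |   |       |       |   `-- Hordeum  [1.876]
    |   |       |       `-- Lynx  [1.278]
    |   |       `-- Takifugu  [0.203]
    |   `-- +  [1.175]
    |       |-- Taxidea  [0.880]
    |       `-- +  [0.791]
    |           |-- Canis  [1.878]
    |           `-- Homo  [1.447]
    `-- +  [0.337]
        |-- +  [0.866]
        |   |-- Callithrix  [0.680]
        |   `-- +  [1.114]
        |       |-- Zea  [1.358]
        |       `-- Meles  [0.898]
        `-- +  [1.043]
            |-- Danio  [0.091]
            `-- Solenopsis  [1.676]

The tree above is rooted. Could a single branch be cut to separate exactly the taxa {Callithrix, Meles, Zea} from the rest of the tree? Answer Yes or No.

The most recent common ancestor of these taxa subtends (Callithrix,(Zea,Meles)).
That clade has exactly 3 tips — every listed taxon and nothing else — so the group is monophyletic.

Yes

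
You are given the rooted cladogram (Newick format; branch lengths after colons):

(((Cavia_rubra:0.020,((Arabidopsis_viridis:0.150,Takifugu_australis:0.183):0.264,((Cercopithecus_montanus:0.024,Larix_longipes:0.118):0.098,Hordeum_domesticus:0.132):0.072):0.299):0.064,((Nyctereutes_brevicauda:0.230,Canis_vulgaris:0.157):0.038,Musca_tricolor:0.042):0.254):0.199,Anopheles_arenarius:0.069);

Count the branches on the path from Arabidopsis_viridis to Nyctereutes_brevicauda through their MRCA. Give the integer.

7

The MRCA of Arabidopsis_viridis and Nyctereutes_brevicauda is the node subtending ((Cavia_rubra,((Arabidopsis_viridis,Takifugu_australis),((Cercopithecus_montanus,Larix_longipes),Hordeum_domesticus))),((Nyctereutes_brevicauda,Canis_vulgaris),Musca_tricolor)).
From Arabidopsis_viridis up to that node: 4 branches. From Nyctereutes_brevicauda up to the same node: 3 branches. Total: 4 + 3 = 7.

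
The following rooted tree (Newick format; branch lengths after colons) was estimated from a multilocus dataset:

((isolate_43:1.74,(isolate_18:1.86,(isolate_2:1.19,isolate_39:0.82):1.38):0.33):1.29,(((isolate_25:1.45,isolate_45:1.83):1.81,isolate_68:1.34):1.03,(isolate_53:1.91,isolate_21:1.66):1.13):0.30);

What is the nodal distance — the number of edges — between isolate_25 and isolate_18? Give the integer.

7

The MRCA of isolate_25 and isolate_18 is the root of the tree.
From isolate_25 up to that node: 4 branches. From isolate_18 up to the same node: 3 branches. Total: 4 + 3 = 7.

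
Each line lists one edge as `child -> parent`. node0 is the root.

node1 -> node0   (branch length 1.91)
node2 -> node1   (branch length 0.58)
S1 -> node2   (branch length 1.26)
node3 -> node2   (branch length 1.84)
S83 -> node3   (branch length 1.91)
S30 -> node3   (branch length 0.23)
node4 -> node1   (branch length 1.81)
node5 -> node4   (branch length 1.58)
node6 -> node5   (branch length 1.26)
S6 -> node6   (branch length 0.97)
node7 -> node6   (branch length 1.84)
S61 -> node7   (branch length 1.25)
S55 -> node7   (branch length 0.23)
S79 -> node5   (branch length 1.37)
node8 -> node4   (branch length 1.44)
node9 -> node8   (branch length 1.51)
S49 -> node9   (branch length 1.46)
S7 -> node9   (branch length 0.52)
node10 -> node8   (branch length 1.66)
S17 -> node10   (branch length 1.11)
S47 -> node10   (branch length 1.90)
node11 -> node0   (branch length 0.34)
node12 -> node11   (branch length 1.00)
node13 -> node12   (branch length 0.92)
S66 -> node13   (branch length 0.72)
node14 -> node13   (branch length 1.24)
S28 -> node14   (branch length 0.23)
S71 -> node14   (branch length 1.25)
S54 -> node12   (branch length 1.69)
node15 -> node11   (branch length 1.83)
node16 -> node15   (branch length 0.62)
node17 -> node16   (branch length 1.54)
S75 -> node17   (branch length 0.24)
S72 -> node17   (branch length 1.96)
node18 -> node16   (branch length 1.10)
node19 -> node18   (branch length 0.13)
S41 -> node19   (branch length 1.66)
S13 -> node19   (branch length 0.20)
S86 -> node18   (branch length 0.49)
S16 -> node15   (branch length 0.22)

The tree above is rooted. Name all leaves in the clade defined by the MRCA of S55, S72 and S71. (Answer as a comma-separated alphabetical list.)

Tracing S55: it sits inside (S61,S55).
Tracing S72: it sits inside (S75,S72).
Tracing S71: it sits inside (S28,S71).
The smallest clade enclosing all 3 is the whole tree (their MRCA is the root), so the answer is all 21 tips in alphabetical order.

S1, S13, S16, S17, S28, S30, S41, S47, S49, S54, S55, S6, S61, S66, S7, S71, S72, S75, S79, S83, S86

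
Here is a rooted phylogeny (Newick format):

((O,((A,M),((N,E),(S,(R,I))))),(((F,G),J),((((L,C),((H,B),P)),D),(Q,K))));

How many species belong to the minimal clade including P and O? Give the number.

The MRCA of P and O is the root, so the clade is the entire tree.
That clade contains 19 terminal taxa: A, B, C, D, E, F, G, H, I, J, K, L, M, N, O, P, Q, R, S.

19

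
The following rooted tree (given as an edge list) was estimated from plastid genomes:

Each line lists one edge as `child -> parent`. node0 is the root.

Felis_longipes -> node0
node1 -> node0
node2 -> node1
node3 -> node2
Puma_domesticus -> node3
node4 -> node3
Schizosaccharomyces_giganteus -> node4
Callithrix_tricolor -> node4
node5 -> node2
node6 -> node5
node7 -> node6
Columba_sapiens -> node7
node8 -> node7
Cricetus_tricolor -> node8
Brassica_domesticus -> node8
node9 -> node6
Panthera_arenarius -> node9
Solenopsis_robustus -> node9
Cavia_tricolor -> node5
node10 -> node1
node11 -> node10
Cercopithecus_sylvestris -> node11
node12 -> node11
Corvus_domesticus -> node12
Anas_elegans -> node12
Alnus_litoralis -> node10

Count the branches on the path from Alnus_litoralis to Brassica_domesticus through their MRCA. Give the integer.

8

The MRCA of Alnus_litoralis and Brassica_domesticus is the node subtending (((Puma_domesticus,(Schizosaccharomyces_giganteus,Callithrix_tricolor)),(((Columba_sapiens,(Cricetus_tricolor,Brassica_domesticus)),(Panthera_arenarius,Solenopsis_robustus)),Cavia_tricolor)),((Cercopithecus_sylvestris,(Corvus_domesticus,Anas_elegans)),Alnus_litoralis)).
From Alnus_litoralis up to that node: 2 branches. From Brassica_domesticus up to the same node: 6 branches. Total: 2 + 6 = 8.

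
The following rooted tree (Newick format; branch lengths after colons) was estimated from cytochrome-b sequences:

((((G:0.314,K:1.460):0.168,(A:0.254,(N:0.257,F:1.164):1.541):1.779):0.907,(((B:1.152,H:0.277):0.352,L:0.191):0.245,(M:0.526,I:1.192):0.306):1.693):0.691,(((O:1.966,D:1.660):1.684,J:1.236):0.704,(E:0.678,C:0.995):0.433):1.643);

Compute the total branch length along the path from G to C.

The path runs G → … → MRCA → … → C; the MRCA is the root of the tree.
Branch lengths along that path: 0.314 + 0.168 + 0.907 + 0.691 + 1.643 + 0.433 + 0.995 = 5.151.

5.151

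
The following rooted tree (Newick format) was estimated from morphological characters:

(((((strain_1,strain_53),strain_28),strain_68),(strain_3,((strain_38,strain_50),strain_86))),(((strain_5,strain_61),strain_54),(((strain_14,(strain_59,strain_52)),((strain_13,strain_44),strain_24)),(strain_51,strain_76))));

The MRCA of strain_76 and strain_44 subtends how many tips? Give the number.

8

The MRCA of strain_76 and strain_44 is the node subtending (((strain_14,(strain_59,strain_52)),((strain_13,strain_44),strain_24)),(strain_51,strain_76)).
That clade contains 8 terminal taxa: strain_13, strain_14, strain_24, strain_44, strain_51, strain_52, strain_59, strain_76.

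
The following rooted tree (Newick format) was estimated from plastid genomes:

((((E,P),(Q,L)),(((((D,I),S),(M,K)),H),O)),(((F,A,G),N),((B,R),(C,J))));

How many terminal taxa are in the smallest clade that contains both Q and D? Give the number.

The MRCA of Q and D is the node subtending (((E,P),(Q,L)),(((((D,I),S),(M,K)),H),O)).
That clade contains 11 terminal taxa: D, E, H, I, K, L, M, O, P, Q, S.

11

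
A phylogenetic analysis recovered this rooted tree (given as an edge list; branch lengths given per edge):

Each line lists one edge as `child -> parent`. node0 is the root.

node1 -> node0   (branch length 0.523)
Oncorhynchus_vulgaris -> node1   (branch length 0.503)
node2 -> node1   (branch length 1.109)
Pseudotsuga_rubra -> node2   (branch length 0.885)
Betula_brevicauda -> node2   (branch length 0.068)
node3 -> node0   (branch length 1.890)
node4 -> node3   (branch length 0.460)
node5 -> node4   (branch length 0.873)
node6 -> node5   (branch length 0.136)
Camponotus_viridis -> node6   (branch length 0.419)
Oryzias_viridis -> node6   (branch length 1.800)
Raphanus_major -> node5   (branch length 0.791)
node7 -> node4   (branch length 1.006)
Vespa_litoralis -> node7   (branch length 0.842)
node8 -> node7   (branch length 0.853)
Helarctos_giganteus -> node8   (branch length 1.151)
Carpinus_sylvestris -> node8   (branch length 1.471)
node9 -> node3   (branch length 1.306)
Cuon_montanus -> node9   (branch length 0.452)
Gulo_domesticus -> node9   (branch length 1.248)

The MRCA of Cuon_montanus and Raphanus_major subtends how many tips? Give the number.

The MRCA of Cuon_montanus and Raphanus_major is the node subtending ((((Camponotus_viridis,Oryzias_viridis),Raphanus_major),(Vespa_litoralis,(Helarctos_giganteus,Carpinus_sylvestris))),(Cuon_montanus,Gulo_domesticus)).
That clade contains 8 terminal taxa: Camponotus_viridis, Carpinus_sylvestris, Cuon_montanus, Gulo_domesticus, Helarctos_giganteus, Oryzias_viridis, Raphanus_major, Vespa_litoralis.

8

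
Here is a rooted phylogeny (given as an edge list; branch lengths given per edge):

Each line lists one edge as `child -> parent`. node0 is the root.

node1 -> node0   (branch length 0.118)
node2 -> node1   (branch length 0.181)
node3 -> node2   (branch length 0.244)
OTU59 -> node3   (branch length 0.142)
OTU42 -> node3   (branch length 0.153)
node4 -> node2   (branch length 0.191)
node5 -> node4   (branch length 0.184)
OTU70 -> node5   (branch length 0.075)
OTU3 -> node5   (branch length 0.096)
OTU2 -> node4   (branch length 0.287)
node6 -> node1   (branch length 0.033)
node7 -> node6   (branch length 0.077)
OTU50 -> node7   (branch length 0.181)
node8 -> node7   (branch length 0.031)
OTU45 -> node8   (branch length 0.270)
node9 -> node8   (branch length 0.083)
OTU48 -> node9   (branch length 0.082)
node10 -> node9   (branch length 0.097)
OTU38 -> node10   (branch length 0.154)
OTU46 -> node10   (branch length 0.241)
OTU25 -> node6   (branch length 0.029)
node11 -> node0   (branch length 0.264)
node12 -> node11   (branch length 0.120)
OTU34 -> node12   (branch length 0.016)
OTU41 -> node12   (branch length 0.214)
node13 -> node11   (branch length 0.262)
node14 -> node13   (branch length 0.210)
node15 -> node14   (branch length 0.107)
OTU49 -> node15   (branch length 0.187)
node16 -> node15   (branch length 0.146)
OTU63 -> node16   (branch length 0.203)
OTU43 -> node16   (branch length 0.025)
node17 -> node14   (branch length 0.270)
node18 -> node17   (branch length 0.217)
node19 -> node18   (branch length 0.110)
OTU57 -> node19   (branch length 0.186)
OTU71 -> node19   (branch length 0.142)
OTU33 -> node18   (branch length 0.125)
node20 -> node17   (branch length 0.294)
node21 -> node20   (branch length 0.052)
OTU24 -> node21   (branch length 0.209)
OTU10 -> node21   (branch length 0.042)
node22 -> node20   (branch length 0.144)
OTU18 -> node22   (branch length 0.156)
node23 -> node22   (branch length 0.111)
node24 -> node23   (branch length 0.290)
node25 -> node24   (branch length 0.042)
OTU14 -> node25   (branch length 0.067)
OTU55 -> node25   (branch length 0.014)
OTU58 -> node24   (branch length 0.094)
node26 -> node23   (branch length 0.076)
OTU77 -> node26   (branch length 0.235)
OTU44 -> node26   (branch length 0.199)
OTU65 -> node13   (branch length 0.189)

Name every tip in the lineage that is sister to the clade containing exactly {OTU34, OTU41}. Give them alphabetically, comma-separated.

OTU10, OTU14, OTU18, OTU24, OTU33, OTU43, OTU44, OTU49, OTU55, OTU57, OTU58, OTU63, OTU65, OTU71, OTU77

The clade containing exactly {OTU34, OTU41} attaches to the tree at the node subtending ((OTU34,OTU41),(((OTU49,(OTU63,OTU43)),(((OTU57,OTU71),OTU33),((OTU24,OTU10),(OTU18,(((OTU14,OTU55),OTU58),(OTU77,OTU44)))))),OTU65)).
The other lineage descending from that same node — the sister group — is (((OTU49,(OTU63,OTU43)),(((OTU57,OTU71),OTU33),((OTU24,OTU10),(OTU18,(((OTU14,OTU55),OTU58),(OTU77,OTU44)))))),OTU65); its 15 tips in alphabetical order are the answer.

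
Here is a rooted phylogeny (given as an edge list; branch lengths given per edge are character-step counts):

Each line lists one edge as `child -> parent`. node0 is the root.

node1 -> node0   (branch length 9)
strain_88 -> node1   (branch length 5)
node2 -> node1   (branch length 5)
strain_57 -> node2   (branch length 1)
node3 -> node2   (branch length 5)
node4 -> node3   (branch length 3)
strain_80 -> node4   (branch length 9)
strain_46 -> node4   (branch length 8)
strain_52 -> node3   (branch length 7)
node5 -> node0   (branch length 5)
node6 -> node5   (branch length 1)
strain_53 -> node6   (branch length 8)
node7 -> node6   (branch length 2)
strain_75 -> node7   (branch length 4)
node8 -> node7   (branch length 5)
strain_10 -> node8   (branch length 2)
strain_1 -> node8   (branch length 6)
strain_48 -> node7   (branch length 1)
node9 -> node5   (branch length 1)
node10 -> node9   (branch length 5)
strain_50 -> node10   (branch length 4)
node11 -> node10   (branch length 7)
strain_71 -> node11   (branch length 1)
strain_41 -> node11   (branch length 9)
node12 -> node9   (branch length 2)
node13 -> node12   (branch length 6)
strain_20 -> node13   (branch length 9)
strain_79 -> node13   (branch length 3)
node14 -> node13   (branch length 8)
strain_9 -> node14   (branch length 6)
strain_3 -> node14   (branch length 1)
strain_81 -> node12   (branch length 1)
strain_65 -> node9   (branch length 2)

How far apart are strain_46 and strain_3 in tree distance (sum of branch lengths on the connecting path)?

The path runs strain_46 → … → MRCA → … → strain_3; the MRCA is the root of the tree.
Branch lengths along that path: 8 + 3 + 5 + 5 + 9 + 5 + 1 + 2 + 6 + 8 + 1 = 53.

53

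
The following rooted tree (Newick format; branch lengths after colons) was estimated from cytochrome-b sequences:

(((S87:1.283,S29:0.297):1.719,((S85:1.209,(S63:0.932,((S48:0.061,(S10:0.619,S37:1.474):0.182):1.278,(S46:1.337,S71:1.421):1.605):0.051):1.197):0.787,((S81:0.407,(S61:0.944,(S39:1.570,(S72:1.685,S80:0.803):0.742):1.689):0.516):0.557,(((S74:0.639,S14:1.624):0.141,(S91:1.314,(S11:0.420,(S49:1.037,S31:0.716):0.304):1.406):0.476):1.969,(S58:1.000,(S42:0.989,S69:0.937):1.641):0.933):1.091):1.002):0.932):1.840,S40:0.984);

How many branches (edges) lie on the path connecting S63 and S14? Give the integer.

8

The MRCA of S63 and S14 is the node subtending ((S85,(S63,((S48,(S10,S37)),(S46,S71)))),((S81,(S61,(S39,(S72,S80)))),(((S74,S14),(S91,(S11,(S49,S31)))),(S58,(S42,S69))))).
From S63 up to that node: 3 branches. From S14 up to the same node: 5 branches. Total: 3 + 5 = 8.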